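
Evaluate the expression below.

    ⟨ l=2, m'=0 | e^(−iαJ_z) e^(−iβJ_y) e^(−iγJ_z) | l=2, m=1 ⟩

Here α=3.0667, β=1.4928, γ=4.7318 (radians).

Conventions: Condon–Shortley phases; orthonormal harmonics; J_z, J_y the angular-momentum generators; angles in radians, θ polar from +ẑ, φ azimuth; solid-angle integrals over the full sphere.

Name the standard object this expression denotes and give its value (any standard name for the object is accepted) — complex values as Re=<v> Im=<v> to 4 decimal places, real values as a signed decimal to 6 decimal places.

Wigner D-matrix element, Re=0.0018 Im=0.0951

This is a Wigner D-matrix element — the rotation-matrix element ⟨l m'| R(α,β,γ) |l m⟩ in the angular-momentum basis.
Split into d^2_{0,1}(β=1.4928) × two z-phases.
With c≡cos(β/2)=0.734138 and s≡sin(β/2)=0.679000, N=[2·2·6·1]^{1/2}=4.898979
k: max(0,(1)−(0))=1 … min(2+(1),2−(0))=2
  k=1: (−1)^0·4.8990/(2)·0.7341^3·0.6790^1 = +0.658080
  k=2: (−1)^1·4.8990/(2)·0.7341^1·0.6790^3 = -0.562941
d^2_{0,1}(1.4928) = +0.658080 -0.562941 = +0.095139
Attach z-rotation phases: D = e^{-i(0)(3.0667)}·(+0.095139)·e^{-i(1)(4.7318)} = +0.001847+0.095121i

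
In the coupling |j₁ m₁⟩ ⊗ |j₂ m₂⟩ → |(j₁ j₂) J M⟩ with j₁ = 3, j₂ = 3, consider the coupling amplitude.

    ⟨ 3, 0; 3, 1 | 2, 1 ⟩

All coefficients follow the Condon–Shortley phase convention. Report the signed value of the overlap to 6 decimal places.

+√(1/42) = +0.154303

triangle: 4!·2!·2!/9! = 96/362880
(j±m)!: 3!·3!·4!·2!·3!·1! = 10368
prefactor² = (2J+1)·Δ·N² = 96/7
  k=2: +1/(2!·2!·1!·2!·1!·0!) = 1/8
  k=3: −1/(3!·1!·0!·1!·2!·1!) = -1/12
Σ = 1/24  ⇒  CG² = 96/7·(1/24)² = 1/42
CG = +√(1/42) = +0.154303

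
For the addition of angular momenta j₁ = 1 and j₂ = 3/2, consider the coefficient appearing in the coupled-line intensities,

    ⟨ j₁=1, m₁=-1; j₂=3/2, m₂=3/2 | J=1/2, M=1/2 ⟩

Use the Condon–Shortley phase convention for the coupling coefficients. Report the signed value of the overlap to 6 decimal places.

√[2·2!0!1!/4! · 0!2!3!0!1!0!] = √(2)
  +(−1)^2/∏(2,0,0,1,0,0)! = 1/2  (running 1/2)
⟨..|..⟩ = √(2)·(1/2) = +0.707107

+0.707107  (= +√(1/2))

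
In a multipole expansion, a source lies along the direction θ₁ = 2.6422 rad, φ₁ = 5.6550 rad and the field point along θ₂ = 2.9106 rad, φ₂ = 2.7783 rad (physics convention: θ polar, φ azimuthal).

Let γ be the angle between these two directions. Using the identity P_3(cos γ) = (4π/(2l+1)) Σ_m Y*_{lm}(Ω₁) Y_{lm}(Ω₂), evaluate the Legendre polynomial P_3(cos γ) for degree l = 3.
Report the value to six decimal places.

-0.073725

Expand P_3 via completeness: Σ_{m} conj(Y_{3,m}) at Ω₁ times Y_{3,m} at Ω₂ —
  [-3]  conj(Y_{3,-3})(Ω₁) = -0.014143-0.043586i ; Y_{3,-3}(Ω₂) = -0.002316-0.004439i ; Δ = -0.000161+0.000164i
  [-2]  conj(Y_{3,-2})(Ω₁) = -0.063634+0.195669i ; Y_{3,-2}(Ω₂) = -0.038976-0.034641i ; Δ = +0.009258-0.005422i
  [-1]  conj(Y_{3,-1})(Ω₁) = +0.357299-0.259520i ; Y_{3,-1}(Ω₂) = -0.258518-0.098280i ; Δ = -0.117874+0.031975i
  [+0]  conj(Y_{3,0})(Ω₁) = -0.279546-0.000000i ; Y_{3,0}(Ω₂) = -0.631326+0.000000i ; Δ = +0.176485+0.000000i
  [+1]  conj(Y_{3,1})(Ω₁) = -0.357299-0.259520i ; Y_{3,1}(Ω₂) = +0.258518-0.098280i ; Δ = -0.117874-0.031975i
  [+2]  conj(Y_{3,2})(Ω₁) = -0.063634-0.195669i ; Y_{3,2}(Ω₂) = -0.038976+0.034641i ; Δ = +0.009258+0.005422i
  [+3]  conj(Y_{3,3})(Ω₁) = +0.014143-0.043586i ; Y_{3,3}(Ω₂) = +0.002316-0.004439i ; Δ = -0.000161-0.000164i
Accumulated sum -0.041068+0.000000i; after 4π/(2l+1) scaling, -0.073725+0.000000i ⇒ P_3 = -0.073725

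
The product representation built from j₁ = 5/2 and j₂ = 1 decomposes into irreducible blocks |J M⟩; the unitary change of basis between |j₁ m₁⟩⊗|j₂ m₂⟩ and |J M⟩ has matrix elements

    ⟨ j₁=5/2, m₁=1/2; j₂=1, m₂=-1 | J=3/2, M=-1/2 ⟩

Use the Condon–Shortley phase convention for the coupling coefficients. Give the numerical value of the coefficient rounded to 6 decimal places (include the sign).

√[4·2!3!0!/6! · 3!2!0!2!1!2!] = √(16/5)
  +(−1)^0/∏(0,2,2,0,1,0)! = 1/4  (running 1/4)
⟨..|..⟩ = √(16/5)·(1/4) = +0.447214

+0.447214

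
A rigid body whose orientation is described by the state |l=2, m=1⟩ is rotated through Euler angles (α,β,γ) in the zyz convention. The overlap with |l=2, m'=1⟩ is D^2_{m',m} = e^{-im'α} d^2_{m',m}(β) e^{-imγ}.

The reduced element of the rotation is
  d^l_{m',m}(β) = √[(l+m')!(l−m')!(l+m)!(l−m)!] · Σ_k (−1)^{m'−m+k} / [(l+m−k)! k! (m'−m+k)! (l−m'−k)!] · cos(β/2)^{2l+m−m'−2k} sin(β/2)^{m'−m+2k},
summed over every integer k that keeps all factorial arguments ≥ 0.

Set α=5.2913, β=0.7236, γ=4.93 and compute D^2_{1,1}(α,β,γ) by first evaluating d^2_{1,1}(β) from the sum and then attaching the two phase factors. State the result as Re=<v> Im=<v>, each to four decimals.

First d^2_{1,1}(β=0.7236), then the phase factors e^{-i(1)α} and e^{-i(1)γ}:
c=cos(0.723600/2)=0.935261, s=sin(0.723600/2)=0.353958; N=√[6·1·6·1]=6.000000
Admissible k: 0..1 (factorial args all ≥0)
  k=0: (−1)^0·6.0000/(6)·0.9353^4·0.3540^0 = +0.765124
  k=1: (−1)^1·6.0000/(2)·0.9353^2·0.3540^2 = -0.328769
d^2_{1,1}(0.7236) = +0.765124 -0.328769 = +0.436354
Phases: e^{-i·(1)·5.2913}=+0.547113+0.837059i, e^{-i·(1)·4.9300}=+0.215898+0.976416i ⇒ D=-0.305098+0.311962i

Re=-0.3051 Im=0.3120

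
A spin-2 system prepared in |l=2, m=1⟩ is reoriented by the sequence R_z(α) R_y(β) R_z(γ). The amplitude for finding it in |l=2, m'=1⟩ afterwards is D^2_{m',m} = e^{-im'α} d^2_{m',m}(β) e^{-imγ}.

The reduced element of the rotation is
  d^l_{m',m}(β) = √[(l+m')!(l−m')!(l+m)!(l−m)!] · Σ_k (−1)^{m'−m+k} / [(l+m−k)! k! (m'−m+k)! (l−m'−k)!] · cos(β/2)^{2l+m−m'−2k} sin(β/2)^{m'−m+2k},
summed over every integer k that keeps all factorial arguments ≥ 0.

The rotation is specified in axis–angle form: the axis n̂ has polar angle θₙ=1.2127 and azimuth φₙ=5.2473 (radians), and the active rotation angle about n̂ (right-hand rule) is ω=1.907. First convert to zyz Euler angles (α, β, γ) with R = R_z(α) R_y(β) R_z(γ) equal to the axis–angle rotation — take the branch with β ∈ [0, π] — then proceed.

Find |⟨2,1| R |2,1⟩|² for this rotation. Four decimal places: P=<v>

Axis–angle → zyz. n̂ = (sinθₙcosφₙ, sinθₙsinφₙ, cosθₙ) = (+0.477428, -0.805741, +0.350492), ω = 1.9070.
R = I cosω + sinω [n̂]ₓ + (1−cosω) n̂n̂ᵀ gives
  R = [-0.026770, -0.842462, -0.538091; -0.180723, +0.533493, -0.826271; +0.983170, +0.075126, -0.166534]
β = atan2(√(R₁₃²+R₂₃²), R₃₃) = 1.738110; α = atan2(R₂₃, R₁₃) mod 2π = 4.135151; γ = atan2(R₃₂, −R₃₁) mod 2π = 3.065329
Split into d^2_{1,1}(β=1.7381) × two z-phases.
c=cos(1.738110/2)=0.645549, s=sin(1.738110/2)=0.763719; N=√[6·1·6·1]=6.000000
k∈{0,1} keeps every argument non-negative
  k=0: (−1)^0·6.0000/(6)·0.6455^4·0.7637^0 = +0.173666
  k=1: (−1)^1·6.0000/(2)·0.6455^2·0.7637^2 = -0.729200
d^2_{1,1}(1.7381) = +0.173666 -0.729200 = -0.555533
|D^2_{1,1}|² = |d^2_{1,1}(β)|² = (-0.555533)² = 0.308617 (the z-rotation phases have unit modulus)

P=0.3086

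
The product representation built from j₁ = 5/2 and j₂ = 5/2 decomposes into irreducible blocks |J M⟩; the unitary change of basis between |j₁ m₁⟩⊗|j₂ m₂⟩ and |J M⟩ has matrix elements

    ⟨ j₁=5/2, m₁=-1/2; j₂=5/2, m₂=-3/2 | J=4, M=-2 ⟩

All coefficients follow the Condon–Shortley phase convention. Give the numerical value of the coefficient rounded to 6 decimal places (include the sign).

triangle: 1!×4!×4!/10! = 576/3628800
(j±m)!: 2!×3!×1!×4!×2!×6! = 414720
prefactor² = (2J+1)×Δ×N² = 20736/35
  k=0: +1/(0!×1!×3!×1!×1!×3!) = 1/36
  k=1: −1/(1!×0!×2!×0!×2!×4!) = -1/96
Σ = 5/288  ⇒  CG² = 20736/35×(5/288)² = 5/28
CG = +√(5/28) = +0.422577

+√(5/28) ≈ +0.422577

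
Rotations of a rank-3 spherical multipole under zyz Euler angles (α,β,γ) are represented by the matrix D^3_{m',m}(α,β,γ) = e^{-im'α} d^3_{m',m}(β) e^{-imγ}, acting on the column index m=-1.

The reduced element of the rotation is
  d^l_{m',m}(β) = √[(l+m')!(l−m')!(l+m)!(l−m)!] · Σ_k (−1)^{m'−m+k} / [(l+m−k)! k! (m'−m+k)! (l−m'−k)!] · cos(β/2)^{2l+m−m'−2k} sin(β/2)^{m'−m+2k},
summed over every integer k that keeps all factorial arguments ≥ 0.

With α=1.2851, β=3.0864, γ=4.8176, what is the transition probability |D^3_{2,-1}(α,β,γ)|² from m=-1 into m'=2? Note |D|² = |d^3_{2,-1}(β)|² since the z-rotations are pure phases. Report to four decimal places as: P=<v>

P=0.0076

First d^3_{2,-1}(β=3.0864), then the phase factors e^{-i(2)α} and e^{-i(-1)γ}:
c=cos(3.086400/2)=0.027593, s=sin(3.086400/2)=0.999619; N=√[120·1·2·24]=75.894664
k: max(0,(-1)−(2))=0 … min(3+(-1),3−(2))=1
  k=0: (−1)^3·75.8947/(12)·0.0276^3·0.9996^3 = -0.000133
  k=1: (−1)^4·75.8947/(24)·0.0276^1·0.9996^5 = +0.087090
d^3_{2,-1}(3.0864) = -0.000133 +0.087090 = +0.086957
|D^3_{2,-1}|² = |d^3_{2,-1}(β)|² = (+0.086957)² = 0.007562 (the z-rotation phases have unit modulus)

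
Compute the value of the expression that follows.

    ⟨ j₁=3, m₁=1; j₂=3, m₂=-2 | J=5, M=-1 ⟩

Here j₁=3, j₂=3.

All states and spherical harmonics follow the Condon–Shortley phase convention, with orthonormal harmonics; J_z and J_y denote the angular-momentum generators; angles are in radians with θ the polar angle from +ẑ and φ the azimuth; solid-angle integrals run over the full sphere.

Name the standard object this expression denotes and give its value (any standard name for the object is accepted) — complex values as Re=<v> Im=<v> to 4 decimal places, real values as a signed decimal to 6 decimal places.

This is a Clebsch–Gordan (vector-coupling) coefficient.
√[11·1!5!5!/12! · 4!2!1!5!4!6!] = √(230400/7)
  +(−1)^0/∏(0,1,2,1,3,4)! = 1/288  (running 1/288)
  +(−1)^1/∏(1,0,1,0,4,5)! = -1/2880  (running 1/320)
⟨..|..⟩ = √(230400/7)·(1/320) = +0.566947

Clebsch–Gordan coefficient, +√(9/28) ≈ +0.566947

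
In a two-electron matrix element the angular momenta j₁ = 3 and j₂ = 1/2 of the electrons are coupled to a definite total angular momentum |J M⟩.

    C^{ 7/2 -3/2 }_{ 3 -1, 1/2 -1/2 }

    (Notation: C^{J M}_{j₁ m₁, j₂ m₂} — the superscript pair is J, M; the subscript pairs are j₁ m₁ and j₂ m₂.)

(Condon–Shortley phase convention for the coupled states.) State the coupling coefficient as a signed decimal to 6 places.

+√(5/7) ≈ +0.845154

√[8·0!6!1!/8! · 2!4!0!1!2!5!] = √(11520/7)
  +(−1)^0/∏(0,0,4,0,2,1)! = 1/48  (running 1/48)
⟨..|..⟩ = √(11520/7)·(1/48) = +0.845154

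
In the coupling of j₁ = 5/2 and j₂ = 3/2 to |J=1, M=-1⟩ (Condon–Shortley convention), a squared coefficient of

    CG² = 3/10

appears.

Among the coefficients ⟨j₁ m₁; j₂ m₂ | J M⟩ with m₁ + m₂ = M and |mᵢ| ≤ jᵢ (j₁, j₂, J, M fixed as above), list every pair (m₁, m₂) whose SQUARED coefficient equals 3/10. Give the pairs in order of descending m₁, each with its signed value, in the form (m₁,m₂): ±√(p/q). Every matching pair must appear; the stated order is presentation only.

(-3/2,1/2): +√(3/10)

Admissible pairs with m₁+m₂ = M = -1: (-5/2,3/2), (-3/2,1/2), (-1/2,-1/2), (1/2,-3/2)
  (m₁,m₂)=(1/2,-3/2): CG² = 1/20, CG = +√(1/20)
  (m₁,m₂)=(-1/2,-1/2): CG² = 3/20, CG = −√(3/20)
  (m₁,m₂)=(-3/2,1/2): CG² = 3/10, CG = +√(3/10)   ← matches the target
  (m₁,m₂)=(-5/2,3/2): CG² = 1/2, CG = −√(1/2)
Pairs with CG² = 3/10: (-3/2,1/2): +√(3/10)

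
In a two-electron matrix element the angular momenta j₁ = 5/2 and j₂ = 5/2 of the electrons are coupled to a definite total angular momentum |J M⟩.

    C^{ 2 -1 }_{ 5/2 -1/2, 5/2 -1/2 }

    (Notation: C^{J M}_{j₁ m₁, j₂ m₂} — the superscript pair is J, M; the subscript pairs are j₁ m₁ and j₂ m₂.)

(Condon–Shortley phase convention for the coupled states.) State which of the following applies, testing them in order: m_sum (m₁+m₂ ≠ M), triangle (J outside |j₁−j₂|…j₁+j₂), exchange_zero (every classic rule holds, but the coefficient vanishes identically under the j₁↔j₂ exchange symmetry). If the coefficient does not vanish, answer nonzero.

exchange_zero

m-sum: m₁+m₂ = -1/2+(-1/2) = -1, M = -1  ✓
triangle: |j₁−j₂| = 0 ≤ J = 2 ≤ j₁+j₂ = 5  ✓
exchange: j₁=j₂ and m₁=m₂, and (−1)^(j₁+j₂−J) = (−1)^3 = −1 forces ⟨j₁m₁;j₂m₂|JM⟩ = −⟨j₂m₂;j₁m₁|JM⟩ = −⟨j₁m₁;j₂m₂|JM⟩ ⇒ the coefficient vanishes identically
Racah sum check: Σ_k collapses to 0 ⇒ CG = 0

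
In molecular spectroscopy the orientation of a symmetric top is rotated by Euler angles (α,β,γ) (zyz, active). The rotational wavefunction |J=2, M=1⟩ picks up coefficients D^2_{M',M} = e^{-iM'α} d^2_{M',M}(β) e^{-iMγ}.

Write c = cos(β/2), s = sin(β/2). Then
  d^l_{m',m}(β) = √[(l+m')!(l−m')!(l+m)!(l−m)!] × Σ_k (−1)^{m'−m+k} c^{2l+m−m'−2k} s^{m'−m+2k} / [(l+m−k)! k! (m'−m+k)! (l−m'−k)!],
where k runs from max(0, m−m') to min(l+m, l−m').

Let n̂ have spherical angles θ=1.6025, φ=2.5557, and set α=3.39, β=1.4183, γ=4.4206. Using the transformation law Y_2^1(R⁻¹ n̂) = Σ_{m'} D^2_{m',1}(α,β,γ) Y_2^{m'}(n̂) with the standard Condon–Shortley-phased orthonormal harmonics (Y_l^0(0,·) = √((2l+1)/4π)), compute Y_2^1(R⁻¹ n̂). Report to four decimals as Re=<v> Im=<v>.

Need the full column D^2_{m',1} for m'=−2..2 at α=3.3900, β=1.4183, γ=4.4206.
cos(β/2)=0.758916, sin(β/2)=0.651189
d^2_{-2,1}: single k=3 term ⇒ +0.419126;  D = -0.297315+0.295415i
d^2_{-1,1}: k∈[2..3] ⇒ +0.732693 -0.179816 = +0.552878;  D = +0.284347-0.474152i
d^2_{0,1}: k∈[1..2] ⇒ +0.697209 -0.513322 = +0.183887;  D = -0.052898+0.176114i
d^2_{1,1}: k∈[0..1] ⇒ +0.331722 -0.732693 = -0.400972;  D = -0.017389+0.400594i
d^2_{2,1}: single k=0 term ⇒ -0.569269;  D = -0.115899-0.557346i
Y_2^{m'}(θ=1.6025,φ=2.5557) and Σ D·Y over m':
  (-0.2973+0.2954i)·(+0.1499+0.3556i)  (+0.2843-0.4742i)·(+0.0204+0.0135i)  (-0.0529+0.1761i)·(-0.3144+0.0000i)  (-0.0174+0.4006i)·(-0.0204+0.0135i)  (-0.1159-0.5573i)·(+0.1499-0.3556i)
Y_2^1(R⁻¹ n̂) = -0.341385-0.173379i

Re=-0.3414 Im=-0.1734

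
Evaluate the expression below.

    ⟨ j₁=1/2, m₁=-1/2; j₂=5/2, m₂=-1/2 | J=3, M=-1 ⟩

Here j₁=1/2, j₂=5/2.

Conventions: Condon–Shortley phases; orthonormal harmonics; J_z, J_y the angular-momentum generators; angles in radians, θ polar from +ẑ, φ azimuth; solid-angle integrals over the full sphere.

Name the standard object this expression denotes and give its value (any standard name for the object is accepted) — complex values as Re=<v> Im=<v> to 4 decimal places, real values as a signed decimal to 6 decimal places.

This is a Clebsch–Gordan (vector-coupling) coefficient.
triangle: 0!×1!×5!/7! = 120/5040
(j±m)!: 0!×1!×2!×3!×2!×4! = 576
prefactor² = (2J+1)×Δ×N² = 96
  k=0: +1/(0!×0!×1!×2!×0!×3!) = 1/12
Σ = 1/12  ⇒  CG² = 96×(1/12)² = 2/3
CG = +√(2/3) = +0.816497

Clebsch–Gordan coefficient, +√(2/3) ≈ +0.816497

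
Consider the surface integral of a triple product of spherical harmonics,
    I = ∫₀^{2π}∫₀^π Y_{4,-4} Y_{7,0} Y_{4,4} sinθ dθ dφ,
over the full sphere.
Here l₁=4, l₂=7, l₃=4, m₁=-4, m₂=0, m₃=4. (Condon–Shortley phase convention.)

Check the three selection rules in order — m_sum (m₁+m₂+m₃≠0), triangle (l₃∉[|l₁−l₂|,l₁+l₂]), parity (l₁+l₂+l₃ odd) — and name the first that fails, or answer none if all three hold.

parity

azimuthal sum: -4 + 0 + 4 = 0  ✓
3 ≤ 4 ≤ 11 (triangle on l)  ✓
L = 4 + 7 + 4 = 15 (odd)  ✗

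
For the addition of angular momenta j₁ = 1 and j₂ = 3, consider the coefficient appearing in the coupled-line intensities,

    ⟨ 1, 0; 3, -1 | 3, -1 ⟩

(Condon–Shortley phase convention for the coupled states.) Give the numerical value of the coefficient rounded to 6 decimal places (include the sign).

triangle: 1!*1!*5!/8! = 120/40320
(j±m)!: 1!*1!*2!*4!*2!*4! = 2304
prefactor² = (2J+1)*Δ*N² = 48
  k=0: +1/(0!*1!*1!*2!*0!*3!) = 1/12
  k=1: −1/(1!*0!*0!*1!*1!*4!) = -1/24
Σ = 1/24  ⇒  CG² = 48*(1/24)² = 1/12
CG = +√(1/12) = +0.288675

+0.288675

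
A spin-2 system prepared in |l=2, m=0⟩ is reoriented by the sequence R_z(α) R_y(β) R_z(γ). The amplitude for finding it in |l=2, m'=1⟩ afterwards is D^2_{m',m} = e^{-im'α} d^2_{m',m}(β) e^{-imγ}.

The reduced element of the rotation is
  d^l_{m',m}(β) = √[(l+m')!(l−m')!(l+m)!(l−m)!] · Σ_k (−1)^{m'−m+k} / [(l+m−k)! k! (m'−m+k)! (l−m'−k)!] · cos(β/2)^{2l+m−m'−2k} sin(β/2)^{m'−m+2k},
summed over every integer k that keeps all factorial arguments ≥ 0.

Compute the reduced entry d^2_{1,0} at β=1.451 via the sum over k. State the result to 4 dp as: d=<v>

d^2_{1,0}(β=1.4510) via the finite sum:
Half-angle: c=0.748168, s=0.663510. N=√(6·1·2·2)=4.898979
k∈{0,1} keeps every argument non-negative
  k=0: (−1)^1·4.8990/(2)·0.7482^3·0.6635^1 = -0.680644
  k=1: (−1)^2·4.8990/(2)·0.7482^1·0.6635^3 = +0.535323
d^2_{1,0}(1.4510) = -0.680644 +0.535323 = -0.145320

d=-0.1453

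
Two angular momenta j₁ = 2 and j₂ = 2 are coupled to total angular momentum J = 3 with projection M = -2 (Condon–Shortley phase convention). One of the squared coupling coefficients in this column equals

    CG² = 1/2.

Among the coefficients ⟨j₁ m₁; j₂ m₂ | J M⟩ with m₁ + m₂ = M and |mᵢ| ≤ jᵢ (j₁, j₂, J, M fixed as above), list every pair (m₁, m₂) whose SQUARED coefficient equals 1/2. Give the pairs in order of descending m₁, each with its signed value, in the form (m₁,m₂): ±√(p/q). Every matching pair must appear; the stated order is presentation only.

(0,-2): +√(1/2); (-2,0): −√(1/2)

Admissible pairs with m₁+m₂ = M = -2: (-2,0), (-1,-1), (0,-2)
  (m₁,m₂)=(0,-2): CG² = 1/2, CG = +√(1/2)   ← matches the target
  (m₁,m₂)=(-1,-1): CG² = 0/1, CG = 0
  (m₁,m₂)=(-2,0): CG² = 1/2, CG = −√(1/2)   ← matches the target
Pairs with CG² = 1/2: (0,-2): +√(1/2); (-2,0): −√(1/2)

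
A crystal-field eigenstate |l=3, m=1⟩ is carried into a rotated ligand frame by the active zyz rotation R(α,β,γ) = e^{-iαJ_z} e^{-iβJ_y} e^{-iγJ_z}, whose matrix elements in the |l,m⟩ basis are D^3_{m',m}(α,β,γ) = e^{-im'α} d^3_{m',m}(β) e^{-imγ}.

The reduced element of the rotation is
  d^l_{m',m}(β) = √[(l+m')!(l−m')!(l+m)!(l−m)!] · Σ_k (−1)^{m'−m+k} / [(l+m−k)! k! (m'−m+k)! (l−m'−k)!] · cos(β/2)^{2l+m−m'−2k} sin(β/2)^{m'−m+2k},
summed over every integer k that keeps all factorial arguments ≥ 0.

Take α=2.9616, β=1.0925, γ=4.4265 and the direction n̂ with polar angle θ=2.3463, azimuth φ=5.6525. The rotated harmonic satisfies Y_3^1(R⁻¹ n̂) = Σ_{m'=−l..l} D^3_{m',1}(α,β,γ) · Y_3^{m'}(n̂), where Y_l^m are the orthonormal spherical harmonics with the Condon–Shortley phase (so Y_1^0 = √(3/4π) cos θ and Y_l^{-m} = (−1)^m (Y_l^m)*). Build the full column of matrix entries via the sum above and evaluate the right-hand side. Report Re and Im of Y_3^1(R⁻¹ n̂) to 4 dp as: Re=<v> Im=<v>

Need the full column D^3_{m',1} for m'=−3..3 at α=2.9616, β=1.0925, γ=4.4265.
cos(β/2)=0.854479, sin(β/2)=0.519487
d^3_{-3,1}: single k=4 term ⇒ +0.205942;  D = -0.051766-0.199330i
d^3_{-2,1}: k∈[3..4] ⇒ +0.553167 -0.102229 = +0.450939;  D = +0.033382+0.449701i
d^3_{-1,1}: k∈[2..4] ⇒ +0.863187 -0.425392 +0.019654 = +0.457448;  D = +0.048352-0.454885i
d^3_{0,1}: k∈[1..3] ⇒ +0.819730 -0.908947 +0.111986 = +0.022769;  D = -0.006421+0.021845i
d^3_{1,1}: k∈[0..2] ⇒ +0.389231 -1.150916 +0.319044 = -0.442640;  D = -0.198839+0.395466i
d^3_{2,1}: k∈[0..1] ⇒ -0.748308 +0.553167 = -0.195140;  D = +0.117454-0.155834i
d^3_{3,1}: single k=0 term ⇒ +0.557185;  D = +0.409606-0.377727i
Y_3^{m'}(θ=2.3463,φ=5.6525) and Σ D·Y over m':
  (-0.0518-0.1993i)·(-0.0480+0.1441i)  (+0.0334+0.4497i)·(-0.1111-0.3475i)  (+0.0484-0.4549i)·(+0.2703+0.1974i)  (-0.0064+0.0218i)·(+0.1435+0.0000i)  (-0.1988+0.3955i)·(-0.2703+0.1974i)  (+0.1175-0.1558i)·(-0.1111+0.3475i)  (+0.4096-0.3777i)·(+0.0480+0.1441i)
Y_3^1(R⁻¹ n̂) = +0.376601-0.216870i

Re=0.3766 Im=-0.2169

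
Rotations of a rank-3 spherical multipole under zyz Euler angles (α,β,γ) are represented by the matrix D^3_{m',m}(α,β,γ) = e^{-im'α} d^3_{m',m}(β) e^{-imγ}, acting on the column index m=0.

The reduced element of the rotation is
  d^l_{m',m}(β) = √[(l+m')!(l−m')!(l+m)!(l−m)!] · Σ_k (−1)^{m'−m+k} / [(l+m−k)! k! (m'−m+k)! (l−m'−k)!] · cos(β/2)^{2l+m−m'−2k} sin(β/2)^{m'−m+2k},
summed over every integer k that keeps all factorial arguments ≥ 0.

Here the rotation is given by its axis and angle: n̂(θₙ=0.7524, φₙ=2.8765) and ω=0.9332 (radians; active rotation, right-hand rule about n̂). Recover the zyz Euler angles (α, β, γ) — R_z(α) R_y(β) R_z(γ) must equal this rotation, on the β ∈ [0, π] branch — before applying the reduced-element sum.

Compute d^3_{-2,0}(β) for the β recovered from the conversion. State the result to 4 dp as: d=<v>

Axis–angle → zyz. n̂ = (sinθₙcosφₙ, sinθₙsinφₙ, cosθₙ) = (-0.659521, +0.179048, +0.730051), ω = 0.9332.
R = I cosω + sinω [n̂]ₓ + (1−cosω) n̂n̂ᵀ gives
  R = [+0.771312, -0.634410, -0.051003; +0.538824, +0.608241, +0.582848; -0.338743, -0.477039, +0.810979]
β = atan2(√(R₁₃²+R₂₃²), R₃₃) = 0.624973; α = atan2(R₂₃, R₁₃) mod 2π = 1.658080; γ = atan2(R₃₂, −R₃₁) mod 2π = 5.329858
d^3_{-2,0}(β=0.6250) via the finite sum:
Half-angle: c=0.951572, s=0.307426. N=√(1·120·6·6)=65.726707
The bounds max(0,m−m')=2 and min(l+m,l−m')=3 give 2 terms
  k=2: (−1)^0·65.7267/(12)·0.9516^4·0.3074^2 = +0.424432
  k=3: (−1)^1·65.7267/(12)·0.9516^2·0.3074^4 = -0.044300
d^3_{-2,0}(0.6250) = +0.424432 -0.044300 = +0.380132

d=0.3801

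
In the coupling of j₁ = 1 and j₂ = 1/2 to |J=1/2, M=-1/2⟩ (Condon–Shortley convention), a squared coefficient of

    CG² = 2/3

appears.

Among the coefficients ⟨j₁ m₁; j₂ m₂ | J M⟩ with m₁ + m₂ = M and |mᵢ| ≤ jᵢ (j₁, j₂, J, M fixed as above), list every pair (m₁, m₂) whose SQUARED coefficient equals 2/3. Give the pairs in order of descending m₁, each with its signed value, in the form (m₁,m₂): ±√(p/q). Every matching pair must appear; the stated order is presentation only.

Admissible pairs with m₁+m₂ = M = -1/2: (-1,1/2), (0,-1/2)
  (m₁,m₂)=(0,-1/2): CG² = 1/3, CG = +√(1/3)
  (m₁,m₂)=(-1,1/2): CG² = 2/3, CG = −√(2/3)   ← matches the target
Pairs with CG² = 2/3: (-1,1/2): −√(2/3)

(-1,1/2): −√(2/3)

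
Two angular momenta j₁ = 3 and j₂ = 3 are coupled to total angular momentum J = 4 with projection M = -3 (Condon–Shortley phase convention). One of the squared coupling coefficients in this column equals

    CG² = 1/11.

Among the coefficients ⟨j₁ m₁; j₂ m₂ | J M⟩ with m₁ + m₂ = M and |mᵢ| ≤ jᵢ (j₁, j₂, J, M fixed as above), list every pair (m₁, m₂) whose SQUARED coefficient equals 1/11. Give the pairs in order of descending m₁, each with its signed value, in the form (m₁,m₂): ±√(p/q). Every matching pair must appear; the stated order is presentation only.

(-1,-2): −√(1/11); (-2,-1): −√(1/11)

Admissible pairs with m₁+m₂ = M = -3: (-3,0), (-2,-1), (-1,-2), (0,-3)
  (m₁,m₂)=(0,-3): CG² = 9/22, CG = +√(9/22)
  (m₁,m₂)=(-1,-2): CG² = 1/11, CG = −√(1/11)   ← matches the target
  (m₁,m₂)=(-2,-1): CG² = 1/11, CG = −√(1/11)   ← matches the target
  (m₁,m₂)=(-3,0): CG² = 9/22, CG = +√(9/22)
Pairs with CG² = 1/11: (-1,-2): −√(1/11); (-2,-1): −√(1/11)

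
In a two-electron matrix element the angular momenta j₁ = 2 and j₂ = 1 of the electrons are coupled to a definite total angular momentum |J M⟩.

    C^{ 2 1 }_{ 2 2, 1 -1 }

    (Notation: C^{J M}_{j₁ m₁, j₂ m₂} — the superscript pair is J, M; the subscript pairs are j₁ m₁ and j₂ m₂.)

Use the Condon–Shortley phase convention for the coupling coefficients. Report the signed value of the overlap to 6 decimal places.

+0.577350

triangle: 1!×3!×1!/6! = 6/720
(j±m)!: 4!×0!×0!×2!×3!×1! = 288
prefactor² = (2J+1)×Δ×N² = 12
  k=0: +1/(0!×1!×0!×0!×3!×1!) = 1/6
Σ = 1/6  ⇒  CG² = 12×(1/6)² = 1/3
CG = +√(1/3) = +0.577350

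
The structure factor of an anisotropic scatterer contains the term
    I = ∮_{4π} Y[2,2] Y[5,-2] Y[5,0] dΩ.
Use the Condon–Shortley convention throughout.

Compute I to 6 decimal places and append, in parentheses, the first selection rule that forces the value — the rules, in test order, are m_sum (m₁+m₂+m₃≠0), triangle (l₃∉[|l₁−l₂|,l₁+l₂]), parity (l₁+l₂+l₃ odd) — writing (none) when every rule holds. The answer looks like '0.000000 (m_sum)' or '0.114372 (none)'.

-0.191372 (none)

Rules hold: Σm=0, L=12 even, 3≤5≤7.
N = 5·11·11 = 605
Δ = 2!·2!·8!/13! = 1/38610
Racah Σ t=0..2: t=0:+1/2880 t=1:−1/576 t=2:+1/2880 = -1/960
⇒ 3j(2 5 5; 0 0 0)² = 10/429, sgn +1
Racah Σ t=0..0: t=0:+1/2880 = 1/2880
⇒ 3j(2 5 5; 2 -2 0)² = 14/429, sgn -1
4πI² = N·(3j₀)²·(3jₘ)² = 700/1521
I = -1·√(0.460224/4π) = -0.19137248
No selection rule forces the value: the integral is nonzero (none).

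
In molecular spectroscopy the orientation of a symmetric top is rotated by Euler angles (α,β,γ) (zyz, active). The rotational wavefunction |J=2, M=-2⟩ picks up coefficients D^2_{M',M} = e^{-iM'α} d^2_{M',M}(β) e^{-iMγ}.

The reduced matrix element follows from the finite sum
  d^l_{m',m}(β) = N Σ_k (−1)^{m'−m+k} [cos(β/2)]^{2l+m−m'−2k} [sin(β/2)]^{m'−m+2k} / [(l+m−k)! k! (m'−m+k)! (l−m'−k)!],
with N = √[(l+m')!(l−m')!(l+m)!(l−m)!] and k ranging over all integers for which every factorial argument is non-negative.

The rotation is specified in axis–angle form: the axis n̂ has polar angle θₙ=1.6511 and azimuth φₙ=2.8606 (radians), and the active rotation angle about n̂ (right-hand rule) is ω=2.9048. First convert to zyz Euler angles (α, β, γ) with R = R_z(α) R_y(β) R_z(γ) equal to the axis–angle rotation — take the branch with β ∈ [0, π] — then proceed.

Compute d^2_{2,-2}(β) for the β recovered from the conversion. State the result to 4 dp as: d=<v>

d=0.9598

Axis–angle → zyz. n̂ = (sinθₙcosφₙ, sinθₙsinφₙ, cosθₙ) = (-0.957684, +0.276416, -0.080217), ω = 2.9048.
R = I cosω + sinω [n̂]ₓ + (1−cosω) n̂n̂ᵀ gives
  R = [+0.836631, -0.503234, +0.216345; -0.540869, -0.821416, +0.180931; +0.086659, -0.268387, -0.959405]
β = atan2(√(R₁₃²+R₂₃²), R₃₃) = 2.855682; α = atan2(R₂₃, R₁₃) mod 2π = 0.696491; γ = atan2(R₃₂, −R₃₁) mod 2π = 4.400069
d^2_{2,-2}(β=2.8557) via the finite sum:
With c≡cos(β/2)=0.142469 and s≡sin(β/2)=0.989799, N=[24·1·1·24]^{1/2}=24.000000
Admissible k: 0..0 (factorial args all ≥0)
  k=0: (−1)^4·24.0000/(24)·0.1425^0·0.9898^4 = +0.959817
d^2_{2,-2}(2.8557) = +0.959817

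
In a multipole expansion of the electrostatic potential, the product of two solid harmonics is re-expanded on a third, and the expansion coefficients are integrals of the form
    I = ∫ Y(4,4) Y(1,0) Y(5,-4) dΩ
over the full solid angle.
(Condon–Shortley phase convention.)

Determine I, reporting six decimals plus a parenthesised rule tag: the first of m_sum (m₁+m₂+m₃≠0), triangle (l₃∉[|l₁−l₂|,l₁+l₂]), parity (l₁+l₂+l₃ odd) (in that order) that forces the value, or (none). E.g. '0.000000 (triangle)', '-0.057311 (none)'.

m-sum 0 ✓  L=10 even ✓  3≤5≤5 ✓
Π(2lᵢ+1) = 9×3×11 = 297
triangle coeff Δ(4,1,5) = 1/495
Σ_t [0,0]: t=0:+1/576 = 1/576
(3j)²=5/99 [(4 1 5; 0 0 0)], sign=-1
Σ_t [0,0]: t=0:+1/40320 = 1/40320
(3j)²=1/55 [(4 1 5; 4 0 -4)], sign=-1
⇒ 4πI² = 3/11
I = (+1)√(3/11/(4π)) = 0.14731920
No selection rule forces the value: the integral is nonzero (none).

0.147319 (none)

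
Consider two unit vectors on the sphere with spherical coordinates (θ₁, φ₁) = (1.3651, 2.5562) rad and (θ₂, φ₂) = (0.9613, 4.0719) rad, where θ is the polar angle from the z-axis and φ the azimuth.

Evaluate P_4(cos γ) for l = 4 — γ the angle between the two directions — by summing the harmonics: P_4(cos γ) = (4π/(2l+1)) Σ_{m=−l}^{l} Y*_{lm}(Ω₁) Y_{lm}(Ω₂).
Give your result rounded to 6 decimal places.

Term-by-term m-sum for l=4 (normalisation 4π/9 = 1.396263):
  m=-4: (-0.283121-0.291525i) × (-0.167346+0.109553i) = +0.079317+0.017769i  (running Σ = +0.079317+0.017769i)
  m=-3: (+0.044205+0.235714i) × (+0.370940+0.135686i) = -0.015586+0.093433i  (running Σ = +0.063731+0.111202i)
  m=-2: (-0.088383+0.209038i) × (-0.083162-0.278867i) = +0.065644+0.007263i  (running Σ = +0.129375+0.118465i)
  m=-1: (+0.213499-0.141529i) × (+0.093694-0.125713i) = +0.002212-0.040100i  (running Σ = +0.131587+0.078365i)
  m=0: (+0.191407-0.000000i) × (-0.325023+0.000000i) = -0.062212+0.000000i  (running Σ = +0.069375+0.078365i)
  m=1: (-0.213499-0.141529i) × (-0.093694-0.125713i) = +0.002212+0.040100i  (running Σ = +0.071586+0.118465i)
  m=2: (-0.088383-0.209038i) × (-0.083162+0.278867i) = +0.065644-0.007263i  (running Σ = +0.137230+0.111202i)
  m=3: (-0.044205+0.235714i) × (-0.370940+0.135686i) = -0.015586-0.093433i  (running Σ = +0.121645+0.017769i)
  m=4: (-0.283121+0.291525i) × (-0.167346-0.109553i) = +0.079317-0.017769i  (running Σ = +0.200961+0.000000i)
Accumulated sum +0.200961+0.000000i; after 4π/(2l+1) scaling, +0.280595+0.000000i ⇒ P_4 = 0.280595

0.280595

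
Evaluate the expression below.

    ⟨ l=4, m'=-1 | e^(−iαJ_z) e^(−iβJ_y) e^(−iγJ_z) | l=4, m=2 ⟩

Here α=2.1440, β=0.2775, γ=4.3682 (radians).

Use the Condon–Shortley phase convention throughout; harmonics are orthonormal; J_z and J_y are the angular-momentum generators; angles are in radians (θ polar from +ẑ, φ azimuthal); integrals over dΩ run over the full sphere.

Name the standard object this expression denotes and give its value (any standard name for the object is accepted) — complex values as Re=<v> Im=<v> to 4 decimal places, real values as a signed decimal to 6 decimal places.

This is a Wigner D-matrix element — the rotation-matrix element ⟨l m'| R(α,β,γ) |l m⟩ in the angular-momentum basis.
Split into d^4_{-1,2}(β=0.2775) × two z-phases.
c=cos(0.277500/2)=0.990390, s=sin(0.277500/2)=0.138305; N=√[6·120·720·2]=1018.233765
The bounds max(0,m−m')=3 and min(l+m,l−m')=5 give 3 terms
  k=3: (−1)^0·1018.2338/(72)·0.9904^5·0.1383^3 = +0.035650
  k=4: (−1)^1·1018.2338/(48)·0.9904^3·0.1383^5 = -0.001043
  k=5: (−1)^2·1018.2338/(240)·0.9904^1·0.1383^7 = +0.000004
d^4_{-1,2}(0.2775) = +0.035650 -0.001043 +0.000004 = +0.034611
Attach z-rotation phases: D = e^{-i(-1)(2.1440)}·(+0.034611)·e^{-i(2)(4.3682)} = +0.032970-0.010533i

Wigner D-matrix element, Re=0.0330 Im=-0.0105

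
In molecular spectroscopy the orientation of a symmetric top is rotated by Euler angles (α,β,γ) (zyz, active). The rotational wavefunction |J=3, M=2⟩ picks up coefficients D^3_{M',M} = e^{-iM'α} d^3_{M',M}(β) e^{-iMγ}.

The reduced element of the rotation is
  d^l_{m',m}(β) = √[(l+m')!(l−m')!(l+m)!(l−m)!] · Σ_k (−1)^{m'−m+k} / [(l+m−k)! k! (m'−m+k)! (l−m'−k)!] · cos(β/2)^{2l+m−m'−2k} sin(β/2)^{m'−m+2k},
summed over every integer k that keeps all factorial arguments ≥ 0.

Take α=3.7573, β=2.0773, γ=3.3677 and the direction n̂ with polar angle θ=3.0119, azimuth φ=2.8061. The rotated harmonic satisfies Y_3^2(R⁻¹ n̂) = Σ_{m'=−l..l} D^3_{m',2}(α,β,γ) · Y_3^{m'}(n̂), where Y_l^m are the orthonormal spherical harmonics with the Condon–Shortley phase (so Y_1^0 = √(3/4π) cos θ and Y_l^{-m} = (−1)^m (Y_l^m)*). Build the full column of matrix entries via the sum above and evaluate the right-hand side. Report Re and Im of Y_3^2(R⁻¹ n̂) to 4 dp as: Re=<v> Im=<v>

Need the full column D^3_{m',2} for m'=−3..3 at α=3.7573, β=2.0773, γ=3.3677.
cos(β/2)=0.507384, sin(β/2)=0.861720
d^3_{-3,2}: single k=5 term ⇒ +0.590532;  D = -0.103333-0.581421i
d^3_{-2,2}: k∈[4..5] ⇒ +0.709755 -0.409447 = +0.300308;  D = +0.213662+0.211030i
d^3_{-1,2}: k∈[3..4] ⇒ +0.528614 -0.762373 = -0.233759;  D = +0.230642+0.038048i
d^3_{0,2}: k∈[2..3] ⇒ +0.269551 -0.777498 = -0.507947;  D = -0.456889+0.221952i
d^3_{1,2}: k∈[1..2] ⇒ +0.091633 -0.528614 = -0.436982;  D = +0.210602-0.382884i
d^3_{2,2}: k∈[0..1] ⇒ +0.017062 -0.246065 = -0.229003;  D = +0.025784+0.227547i
d^3_{3,2}: single k=0 term ⇒ -0.070978;  D = -0.047256-0.052960i
Y_3^{m'}(θ=3.0119,φ=2.8061) and Σ D·Y over m':
  (-0.1033-0.5814i)·(-0.0005-0.0008i)  (+0.2137+0.2110i)·(-0.0133-0.0105i)  (+0.2306+0.0380i)·(-0.1546-0.0539i)  (-0.4569+0.2220i)·(-0.7091+0.0000i)  (+0.2106-0.3829i)·(+0.1546-0.0539i)  (+0.0258+0.2275i)·(-0.0133+0.0105i)  (-0.0473-0.0530i)·(+0.0005-0.0008i)
Y_3^2(R⁻¹ n̂) = +0.298506-0.253668i

Re=0.2985 Im=-0.2537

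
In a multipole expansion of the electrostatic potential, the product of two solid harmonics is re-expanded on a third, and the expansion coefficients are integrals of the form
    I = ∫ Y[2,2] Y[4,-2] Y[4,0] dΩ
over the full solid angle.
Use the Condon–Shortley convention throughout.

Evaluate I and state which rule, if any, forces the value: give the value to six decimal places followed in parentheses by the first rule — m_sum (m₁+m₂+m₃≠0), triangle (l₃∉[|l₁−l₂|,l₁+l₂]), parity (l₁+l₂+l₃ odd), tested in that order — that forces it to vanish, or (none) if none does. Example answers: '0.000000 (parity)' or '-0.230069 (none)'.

-0.190365 (none)

Rules hold: Σm=0, L=10 even, 2≤4≤6.
N = 5·9·9 = 405
Δ = 2!·2!·6!/11! = 1/13860
Racah Σ t=0..2: t=0:+1/192 t=1:−1/36 t=2:+1/192 = -5/288
⇒ 3j(2 4 4; 0 0 0)² = 20/693, sgn -1
Racah Σ t=0..0: t=0:+1/192 = 1/192
⇒ 3j(2 4 4; 2 -2 0)² = 3/77, sgn +1
4πI² = N·(3j₀)²·(3jₘ)² = 2700/5929
I = -1·√(0.455389/4π) = -0.19036462
No selection rule forces the value: the integral is nonzero (none).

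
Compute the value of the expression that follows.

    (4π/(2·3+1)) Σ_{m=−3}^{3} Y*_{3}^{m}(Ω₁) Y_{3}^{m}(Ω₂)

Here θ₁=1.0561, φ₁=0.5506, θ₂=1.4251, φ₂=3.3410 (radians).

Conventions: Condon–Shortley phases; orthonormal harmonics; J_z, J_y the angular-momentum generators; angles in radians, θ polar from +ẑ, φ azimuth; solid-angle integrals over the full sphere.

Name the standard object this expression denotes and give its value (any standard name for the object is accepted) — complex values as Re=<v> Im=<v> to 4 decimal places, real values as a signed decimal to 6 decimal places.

Legendre polynomial (addition theorem), +0.104234

This sum is the spherical-harmonic addition theorem: it equals the Legendre polynomial P_l(cos γ) of the angle γ between the two directions.
Term-by-term m-sum for l=3 (normalisation 4π/7 = 1.795196):
  term(m=-3) = (-0.054981, -0.096649)   from Y*(Ω₁)=(-0.022265, 0.274260), Y(Ω₂)=(-0.333925, 0.227580)
  term(m=-2) = (0.042260, 0.035768)   from Y*(Ω₁)=(0.172493, 0.339916), Y(Ω₂)=(0.133847, -0.056403)
  term(m=-1) = (0.015992, 0.005859)   from Y*(Ω₁)=(0.050740, 0.031151), Y(Ω₂)=(0.280389, -0.056665)
  term(m=+0) = (0.051521, 0.000000)   from Y*(Ω₁)=(-0.328526, -0.000000), Y(Ω₂)=(-0.156825, 0.000000)
  term(m=+1) = (0.015992, -0.005859)   from Y*(Ω₁)=(-0.050740, 0.031151), Y(Ω₂)=(-0.280389, -0.056665)
  term(m=+2) = (0.042260, -0.035768)   from Y*(Ω₁)=(0.172493, -0.339916), Y(Ω₂)=(0.133847, 0.056403)
  term(m=+3) = (-0.054981, 0.096649)   from Y*(Ω₁)=(0.022265, 0.274260), Y(Ω₂)=(0.333925, 0.227580)
Total Σ_m = (0.058063, 0.000000). Multiply by 1.795196: (0.104234, 0.000000). P_3(cos γ) = 0.104234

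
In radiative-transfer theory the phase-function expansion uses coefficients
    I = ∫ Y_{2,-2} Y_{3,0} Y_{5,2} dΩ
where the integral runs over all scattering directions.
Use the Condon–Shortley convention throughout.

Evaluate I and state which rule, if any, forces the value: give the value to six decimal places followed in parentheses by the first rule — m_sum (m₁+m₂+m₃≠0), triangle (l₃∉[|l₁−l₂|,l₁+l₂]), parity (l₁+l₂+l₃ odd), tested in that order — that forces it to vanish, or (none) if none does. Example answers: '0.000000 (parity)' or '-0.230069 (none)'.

0.141758 (none)

m-sum 0 ✓  L=10 even ✓  1≤5≤5 ✓
Π(2lᵢ+1) = 5×7×11 = 385
triangle coeff Δ(2,3,5) = 1/2310
Σ_t [0,0]: t=0:+1/144 = 1/144
(3j)²=10/231 [(2 3 5; 0 0 0)], sign=-1
Σ_t [0,0]: t=0:+1/864 = 1/864
(3j)²=1/66 [(2 3 5; -2 0 2)], sign=-1
⇒ 4πI² = 25/99
I = (+1)√(25/99/(4π)) = 0.14175797
No selection rule forces the value: the integral is nonzero (none).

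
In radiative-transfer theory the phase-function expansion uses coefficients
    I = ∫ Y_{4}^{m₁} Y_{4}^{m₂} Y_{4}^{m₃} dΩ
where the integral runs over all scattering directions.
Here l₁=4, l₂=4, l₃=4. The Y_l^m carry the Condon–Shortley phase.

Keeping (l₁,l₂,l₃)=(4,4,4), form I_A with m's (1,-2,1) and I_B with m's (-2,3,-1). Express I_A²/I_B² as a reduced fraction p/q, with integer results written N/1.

36/7

l's match ⇒ only the (l;m) 3-j factors differ between A and B.
A: triangle coeff Δ(4,4,4) = 1/450450; Σ_t [0,2]: t=0:+1/576 t=1:−1/144 t=2:+1/576 = -1/288; (3j)²=20/1001 [(4 4 4; 1 -2 1)], sign=+1
B: triangle coeff Δ(4,4,4) = 1/450450; Σ_t [3,4]: t=3:−1/864 t=4:+1/576 = 1/1728; (3j)²=5/1287 [(4 4 4; -2 3 -1)], sign=-1
I_A²/I_B² = (20/1001)/(5/1287) = 36/7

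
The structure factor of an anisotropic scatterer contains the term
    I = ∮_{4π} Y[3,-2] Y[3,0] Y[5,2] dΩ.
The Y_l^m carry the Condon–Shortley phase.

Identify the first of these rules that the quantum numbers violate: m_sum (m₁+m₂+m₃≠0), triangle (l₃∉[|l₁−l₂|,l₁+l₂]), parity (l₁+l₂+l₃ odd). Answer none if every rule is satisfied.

parity

azimuthal sum: -2 + 0 + 2 = 0  ✓
0 ≤ 5 ≤ 6 (triangle on l)  ✓
L = 3 + 3 + 5 = 11 (odd)  ✗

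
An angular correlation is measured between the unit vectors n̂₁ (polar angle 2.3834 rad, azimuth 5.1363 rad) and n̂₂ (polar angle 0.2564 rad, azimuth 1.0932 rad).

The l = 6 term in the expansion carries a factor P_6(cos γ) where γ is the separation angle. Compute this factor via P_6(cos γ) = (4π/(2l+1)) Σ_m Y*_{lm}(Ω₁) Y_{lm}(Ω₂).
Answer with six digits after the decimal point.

-0.404625

Expand P_6 via completeness: Σ_{m} conj(Y_{6,m}) at Ω₁ times Y_{6,m} at Ω₂ —
  term(m=-6) = 0.00000 - 0.00001j   from Y*(Ω₁)=0.04220 - 0.02875j, Y(Ω₂)=0.00012 - 0.00004j
  term(m=-5) = -0.00006 - 0.00031j   from Y*(Ω₁)=-0.15935 - 0.09743j, Y(Ω₂)=0.00116 + 0.00124j
  term(m=-4) = -0.00469 - 0.00235j   from Y*(Ω₁)=-0.04766 + 0.37979j, Y(Ω₂)=-0.00457 + 0.01293j
  term(m=-3) = -0.02922 + 0.01365j   from Y*(Ω₁)=0.41130 - 0.12681j, Y(Ω₂)=-0.07423 + 0.01031j
  term(m=-2) = -0.00661 + 0.02795j   from Y*(Ω₁)=-0.06951 - 0.07878j, Y(Ω₂)=-0.15784 - 0.22316j
  term(m=-1) = -0.12342 - 0.15602j   from Y*(Ω₁)=0.13909 - 0.30822j, Y(Ω₂)=0.27041 - 0.52247j
  term(m=+0) = -0.09057 + 0.00000j   from Y*(Ω₁)=-0.21273 + 0.00000j, Y(Ω₂)=0.42575 + 0.00000j
  term(m=+1) = -0.12342 + 0.15602j   from Y*(Ω₁)=-0.13909 - 0.30822j, Y(Ω₂)=-0.27041 - 0.52247j
  term(m=+2) = -0.00661 - 0.02795j   from Y*(Ω₁)=-0.06951 + 0.07878j, Y(Ω₂)=-0.15784 + 0.22316j
  term(m=+3) = -0.02922 - 0.01365j   from Y*(Ω₁)=-0.41130 - 0.12681j, Y(Ω₂)=0.07423 + 0.01031j
  term(m=+4) = -0.00469 + 0.00235j   from Y*(Ω₁)=-0.04766 - 0.37979j, Y(Ω₂)=-0.00457 - 0.01293j
  term(m=+5) = -0.00006 + 0.00031j   from Y*(Ω₁)=0.15935 - 0.09743j, Y(Ω₂)=-0.00116 + 0.00124j
  term(m=+6) = 0.00000 + 0.00001j   from Y*(Ω₁)=0.04220 + 0.02875j, Y(Ω₂)=0.00012 + 0.00004j
Accumulated sum -0.41859 + 0.00000j; after 4π/(2l+1) scaling, -0.40463 + 0.00000j ⇒ P_6 = -0.404625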